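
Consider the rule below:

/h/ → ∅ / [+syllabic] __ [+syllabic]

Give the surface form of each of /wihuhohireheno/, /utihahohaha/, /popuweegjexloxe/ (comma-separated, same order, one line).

/wihuhohireheno/: /h/ occurs between vowels /i/ and /u/, so it deletes. /h/ occurs between vowels /u/ and /o/, so it deletes. /h/ occurs between vowels /o/ and /i/, so it deletes. /h/ occurs between vowels /e/ and /e/, so it deletes. → [wiuoireeno].
/utihahohaha/: /h/ occurs between vowels /i/ and /a/, so it deletes. /h/ occurs between vowels /a/ and /o/, so it deletes. /h/ occurs between vowels /o/ and /a/, so it deletes. /h/ occurs between vowels /a/ and /a/, so it deletes. → [utiaoaa].
/popuweegjexloxe/: the rule's environment is not met; surfaces unchanged as [popuweegjexloxe].

wiuoireeno, utiaoaa, popuweegjexloxe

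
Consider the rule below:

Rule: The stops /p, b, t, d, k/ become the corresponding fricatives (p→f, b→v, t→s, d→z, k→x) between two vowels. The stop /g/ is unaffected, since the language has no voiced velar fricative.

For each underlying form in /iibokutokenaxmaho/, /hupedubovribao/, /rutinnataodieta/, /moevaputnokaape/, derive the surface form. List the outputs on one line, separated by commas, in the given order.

/iibokutokenaxmaho/: /b/ is a stop between vowels /i/ and /o/, so it spirantizes to the fricative [v]. /k/ is a stop between vowels /o/ and /u/, so it spirantizes to the fricative [x]. /t/ is a stop between vowels /u/ and /o/, so it spirantizes to the fricative [s]. /k/ is a stop between vowels /o/ and /e/, so it spirantizes to the fricative [x]. → [iivoxusoxenaxmaho].
/hupedubovribao/: /p/ is a stop between vowels /u/ and /e/, so it spirantizes to the fricative [f]. /d/ is a stop between vowels /e/ and /u/, so it spirantizes to the fricative [z]. /b/ is a stop between vowels /u/ and /o/, so it spirantizes to the fricative [v]. /b/ is a stop between vowels /i/ and /a/, so it spirantizes to the fricative [v]. → [hufezuvovrivao].
/rutinnataodieta/: /t/ is a stop between vowels /u/ and /i/, so it spirantizes to the fricative [s]. /t/ is a stop between vowels /a/ and /a/, so it spirantizes to the fricative [s]. /d/ is a stop between vowels /o/ and /i/, so it spirantizes to the fricative [z]. /t/ is a stop between vowels /e/ and /a/, so it spirantizes to the fricative [s]. → [rusinnasaoziesa].
/moevaputnokaape/: /p/ is a stop between vowels /a/ and /u/, so it spirantizes to the fricative [f]. /k/ is a stop between vowels /o/ and /a/, so it spirantizes to the fricative [x]. /p/ is a stop between vowels /a/ and /e/, so it spirantizes to the fricative [f]. → [moevafutnoxaafe].

iivoxusoxenaxmaho, hufezuvovrivao, rusinnasaoziesa, moevafutnoxaafe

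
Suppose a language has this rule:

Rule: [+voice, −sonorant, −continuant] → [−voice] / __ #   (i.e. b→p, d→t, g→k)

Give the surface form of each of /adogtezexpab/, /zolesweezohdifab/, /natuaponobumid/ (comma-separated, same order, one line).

adogtezexpap, zolesweezohdifap, natuaponobumit

/adogtezexpab/: /b/ is a voiced stop in word-final position, so it devoices to [p]. → [adogtezexpap].
/zolesweezohdifab/: /b/ is a voiced stop in word-final position, so it devoices to [p]. → [zolesweezohdifap].
/natuaponobumid/: /d/ is a voiced stop in word-final position, so it devoices to [t]. → [natuaponobumit].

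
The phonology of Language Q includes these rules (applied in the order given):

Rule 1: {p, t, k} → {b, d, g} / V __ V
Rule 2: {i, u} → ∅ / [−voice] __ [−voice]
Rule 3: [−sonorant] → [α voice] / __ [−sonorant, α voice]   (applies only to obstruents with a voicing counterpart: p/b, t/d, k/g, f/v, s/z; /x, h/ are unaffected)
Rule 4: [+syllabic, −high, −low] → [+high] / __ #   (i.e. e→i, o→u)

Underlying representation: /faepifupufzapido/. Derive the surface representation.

faebifubuvzabidu

Rule 1 (intervocalic voicing): /p/ is a voiceless stop between vowels /e/ and /i/, so it voices to [b]. /p/ is a voiceless stop between vowels /u/ and /u/, so it voices to [b]. /p/ is a voiceless stop between vowels /a/ and /i/, so it voices to [b]. /faepifupufzapido/ → faebifubufzabido.
Rule 2 (high vowel syncope): no segment meets the environment; /faebifubufzabido/ is unchanged.
Rule 3 (regressive voicing assimilation): /f/ precedes the voiced obstruent /z/, so it voices to [v] by assimilation. /faebifubufzabido/ → faebifubuvzabido.
Rule 4 (final vowel raising): /o/ is a mid vowel in word-final position, so it raises to [u]. /faebifubuvzabido/ → faebifubuvzabidu.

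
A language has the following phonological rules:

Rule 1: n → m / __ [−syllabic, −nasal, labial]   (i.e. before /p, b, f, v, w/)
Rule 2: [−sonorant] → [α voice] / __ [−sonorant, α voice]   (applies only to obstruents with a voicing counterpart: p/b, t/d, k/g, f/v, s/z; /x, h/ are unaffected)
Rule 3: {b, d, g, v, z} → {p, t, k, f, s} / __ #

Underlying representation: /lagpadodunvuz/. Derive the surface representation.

lakpadodumvus

Rule 1 (nasal place assimilation): /n/ precedes the labial consonant /v/, so it assimilates in place to [m]. /lagpadodunvuz/ → lagpadodumvuz.
Rule 2 (regressive voicing assimilation): /g/ precedes the voiceless obstruent /p/, so it devoices to [k] by assimilation. /lagpadodumvuz/ → lakpadodumvuz.
Rule 3 (final devoicing): /z/ is a voiced obstruent in word-final position, so it devoices to [s]. /lakpadodumvuz/ → lakpadodumvus.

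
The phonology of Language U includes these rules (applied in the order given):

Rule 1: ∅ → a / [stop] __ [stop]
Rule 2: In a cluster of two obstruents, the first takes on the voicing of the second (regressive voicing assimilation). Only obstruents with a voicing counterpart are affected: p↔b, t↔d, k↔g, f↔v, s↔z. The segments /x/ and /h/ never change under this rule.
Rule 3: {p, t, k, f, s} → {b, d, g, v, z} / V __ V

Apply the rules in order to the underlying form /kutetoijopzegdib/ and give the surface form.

Rule 1 (stop-cluster a-epenthesis): /g/ and /d/ form a stop–stop cluster, so [a] is inserted between them. /kutetoijopzegdib/ → kutetoijopzegadib.
Rule 2 (regressive voicing assimilation): /p/ precedes the voiced obstruent /z/, so it voices to [b] by assimilation. /kutetoijopzegadib/ → kutetoijobzegadib.
Rule 3 (intervocalic voicing): /t/ is a voiceless obstruent between vowels /u/ and /e/, so it voices to [d]. /t/ is a voiceless obstruent between vowels /e/ and /o/, so it voices to [d]. /kutetoijobzegadib/ → kudedoijobzegadib.

kudedoijobzegadib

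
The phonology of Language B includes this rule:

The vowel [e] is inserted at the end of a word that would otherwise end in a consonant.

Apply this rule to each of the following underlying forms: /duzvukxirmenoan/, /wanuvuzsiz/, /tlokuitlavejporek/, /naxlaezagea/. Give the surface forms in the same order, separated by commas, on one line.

duzvukxirmenoane, wanuvuzsize, tlokuitlavejporeke, naxlaezagea

/duzvukxirmenoan/: the form ends in the consonant /n/, so [e] is inserted word-finally. → [duzvukxirmenoane].
/wanuvuzsiz/: the form ends in the consonant /z/, so [e] is inserted word-finally. → [wanuvuzsize].
/tlokuitlavejporek/: the form ends in the consonant /k/, so [e] is inserted word-finally. → [tlokuitlavejporeke].
/naxlaezagea/: the rule's environment is not met; surfaces unchanged as [naxlaezagea].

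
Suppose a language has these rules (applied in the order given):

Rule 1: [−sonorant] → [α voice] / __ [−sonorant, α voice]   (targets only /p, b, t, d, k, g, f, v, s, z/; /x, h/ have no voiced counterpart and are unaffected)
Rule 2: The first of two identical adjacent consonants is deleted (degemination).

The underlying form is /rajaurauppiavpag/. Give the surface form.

Rule 1 (regressive voicing assimilation): /v/ precedes the voiceless obstruent /p/, so it devoices to [f] by assimilation. /rajaurauppiavpag/ → rajaurauppiafpag.
Rule 2 (degemination): /pp/ is a geminate; the first /p/ deletes. /rajaurauppiafpag/ → rajauraupiafpag.

rajauraupiafpag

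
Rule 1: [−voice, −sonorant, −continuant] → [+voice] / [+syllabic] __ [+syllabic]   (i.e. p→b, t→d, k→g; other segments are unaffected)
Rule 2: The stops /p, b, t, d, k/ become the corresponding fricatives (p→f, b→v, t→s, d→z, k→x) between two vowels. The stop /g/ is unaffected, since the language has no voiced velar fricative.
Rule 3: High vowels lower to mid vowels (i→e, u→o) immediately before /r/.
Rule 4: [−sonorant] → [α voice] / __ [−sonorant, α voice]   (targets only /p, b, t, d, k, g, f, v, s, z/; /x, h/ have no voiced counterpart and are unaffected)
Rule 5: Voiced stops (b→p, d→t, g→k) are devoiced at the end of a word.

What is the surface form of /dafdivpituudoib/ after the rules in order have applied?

davdifpizuuzoip

Rule 1 (intervocalic voicing): /t/ is a voiceless stop between vowels /i/ and /u/, so it voices to [d]. /dafdivpituudoib/ → dafdivpiduudoib.
Rule 2 (intervocalic spirantization): /d/ is a stop between vowels /i/ and /u/, so it spirantizes to the fricative [z]. /d/ is a stop between vowels /u/ and /o/, so it spirantizes to the fricative [z]. /dafdivpiduudoib/ → dafdivpizuuzoib.
Rule 3 (pre-rhotic lowering): no segment meets the environment; /dafdivpizuuzoib/ is unchanged.
Rule 4 (regressive voicing assimilation): /f/ precedes the voiced obstruent /d/, so it voices to [v] by assimilation. /v/ precedes the voiceless obstruent /p/, so it devoices to [f] by assimilation. /dafdivpizuuzoib/ → davdifpizuuzoib.
Rule 5 (final devoicing): /b/ is a voiced stop in word-final position, so it devoices to [p]. /davdifpizuuzoib/ → davdifpizuuzoip.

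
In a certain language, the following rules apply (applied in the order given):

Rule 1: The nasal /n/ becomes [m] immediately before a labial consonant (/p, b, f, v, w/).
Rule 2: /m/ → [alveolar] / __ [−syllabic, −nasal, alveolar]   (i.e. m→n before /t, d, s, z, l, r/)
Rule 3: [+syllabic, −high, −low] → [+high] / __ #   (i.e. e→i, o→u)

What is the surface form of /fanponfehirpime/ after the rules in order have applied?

Rule 1 (nasal place assimilation): /n/ precedes the labial consonant /p/, so it assimilates in place to [m]. /n/ precedes the labial consonant /f/, so it assimilates in place to [m]. /fanponfehirpime/ → fampomfehirpime.
Rule 2 (nasal place assimilation): no segment meets the environment; /fampomfehirpime/ is unchanged.
Rule 3 (final vowel raising): /e/ is a mid vowel in word-final position, so it raises to [i]. /fampomfehirpime/ → fampomfehirpimi.

fampomfehirpimi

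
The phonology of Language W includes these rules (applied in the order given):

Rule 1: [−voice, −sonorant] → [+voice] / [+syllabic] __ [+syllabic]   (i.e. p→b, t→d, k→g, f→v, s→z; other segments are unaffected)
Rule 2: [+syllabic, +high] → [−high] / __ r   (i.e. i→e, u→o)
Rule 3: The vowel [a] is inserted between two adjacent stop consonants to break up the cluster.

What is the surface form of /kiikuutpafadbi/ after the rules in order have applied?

kiiguutapavadabi

Rule 1 (intervocalic voicing): /k/ is a voiceless obstruent between vowels /i/ and /u/, so it voices to [g]. /f/ is a voiceless obstruent between vowels /a/ and /a/, so it voices to [v]. /kiikuutpafadbi/ → kiiguutpavadbi.
Rule 2 (pre-rhotic lowering): no segment meets the environment; /kiiguutpavadbi/ is unchanged.
Rule 3 (stop-cluster a-epenthesis): /t/ and /p/ form a stop–stop cluster, so [a] is inserted between them. /d/ and /b/ form a stop–stop cluster, so [a] is inserted between them. /kiiguutpavadbi/ → kiiguutapavadabi.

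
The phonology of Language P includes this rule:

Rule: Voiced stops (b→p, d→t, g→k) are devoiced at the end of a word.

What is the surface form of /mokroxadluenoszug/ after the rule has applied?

/g/ is a voiced stop in word-final position, so it devoices to [k].
The other instance of /d/ does not occur in the required environment and remains unchanged.
Surface form: [mokroxadluenoszuk].

mokroxadluenoszuk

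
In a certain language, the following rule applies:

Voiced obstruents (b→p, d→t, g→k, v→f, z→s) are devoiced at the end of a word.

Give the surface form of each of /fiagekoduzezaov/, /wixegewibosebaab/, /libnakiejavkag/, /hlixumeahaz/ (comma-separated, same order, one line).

fiagekoduzezaof, wixegewibosebaap, libnakiejavkak, hlixumeahas

/fiagekoduzezaov/: /v/ is a voiced obstruent in word-final position, so it devoices to [f]. → [fiagekoduzezaof].
/wixegewibosebaab/: /b/ is a voiced obstruent in word-final position, so it devoices to [p]. → [wixegewibosebaap].
/libnakiejavkag/: /g/ is a voiced obstruent in word-final position, so it devoices to [k]. → [libnakiejavkak].
/hlixumeahaz/: /z/ is a voiced obstruent in word-final position, so it devoices to [s]. → [hlixumeahas].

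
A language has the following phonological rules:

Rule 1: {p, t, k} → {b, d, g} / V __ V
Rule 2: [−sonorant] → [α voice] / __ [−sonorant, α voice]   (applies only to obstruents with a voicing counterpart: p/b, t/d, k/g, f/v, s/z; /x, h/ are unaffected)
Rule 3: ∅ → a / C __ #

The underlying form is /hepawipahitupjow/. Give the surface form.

Rule 1 (intervocalic voicing): /p/ is a voiceless stop between vowels /e/ and /a/, so it voices to [b]. /p/ is a voiceless stop between vowels /i/ and /a/, so it voices to [b]. /t/ is a voiceless stop between vowels /i/ and /u/, so it voices to [d]. /hepawipahitupjow/ → hebawibahidupjow.
Rule 2 (regressive voicing assimilation): no segment meets the environment; /hebawibahidupjow/ is unchanged.
Rule 3 (final a-epenthesis): the form ends in the consonant /w/, so [a] is inserted word-finally. /hebawibahidupjow/ → hebawibahidupjowa.

hebawibahidupjowa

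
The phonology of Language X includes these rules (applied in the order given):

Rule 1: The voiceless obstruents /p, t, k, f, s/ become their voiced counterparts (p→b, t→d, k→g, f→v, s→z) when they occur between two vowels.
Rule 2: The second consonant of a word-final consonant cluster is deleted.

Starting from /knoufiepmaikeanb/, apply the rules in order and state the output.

knouviepmaigean

Rule 1 (intervocalic voicing): /f/ is a voiceless obstruent between vowels /u/ and /i/, so it voices to [v]. /k/ is a voiceless obstruent between vowels /i/ and /e/, so it voices to [g]. /knoufiepmaikeanb/ → knouviepmaigeanb.
Rule 2 (final cluster simplification): /b/ is the second consonant of a word-final cluster /nb/, so it deletes. /knouviepmaigeanb/ → knouviepmaigean.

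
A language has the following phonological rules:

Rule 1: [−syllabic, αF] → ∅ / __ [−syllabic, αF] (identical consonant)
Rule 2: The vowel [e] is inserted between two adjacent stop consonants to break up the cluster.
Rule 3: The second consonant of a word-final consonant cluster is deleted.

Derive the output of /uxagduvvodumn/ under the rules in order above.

Rule 1 (degemination): /vv/ is a geminate; the first /v/ deletes. /uxagduvvodumn/ → uxagduvodumn.
Rule 2 (stop-cluster e-epenthesis): /g/ and /d/ form a stop–stop cluster, so [e] is inserted between them. /uxagduvodumn/ → uxageduvodumn.
Rule 3 (final cluster simplification): /n/ is the second consonant of a word-final cluster /mn/, so it deletes. /uxageduvodumn/ → uxageduvodum.

uxageduvodum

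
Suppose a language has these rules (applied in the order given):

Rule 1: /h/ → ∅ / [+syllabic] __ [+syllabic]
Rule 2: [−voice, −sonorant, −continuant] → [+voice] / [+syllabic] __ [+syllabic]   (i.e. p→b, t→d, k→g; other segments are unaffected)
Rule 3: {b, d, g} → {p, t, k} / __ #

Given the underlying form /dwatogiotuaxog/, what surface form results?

Rule 1 (intervocalic h-deletion): no segment meets the environment; /dwatogiotuaxog/ is unchanged.
Rule 2 (intervocalic voicing): /t/ is a voiceless stop between vowels /a/ and /o/, so it voices to [d]. /t/ is a voiceless stop between vowels /o/ and /u/, so it voices to [d]. /dwatogiotuaxog/ → dwadogioduaxog.
Rule 3 (final devoicing): /g/ is a voiced stop in word-final position, so it devoices to [k]. /dwadogioduaxog/ → dwadogioduaxok.

dwadogioduaxok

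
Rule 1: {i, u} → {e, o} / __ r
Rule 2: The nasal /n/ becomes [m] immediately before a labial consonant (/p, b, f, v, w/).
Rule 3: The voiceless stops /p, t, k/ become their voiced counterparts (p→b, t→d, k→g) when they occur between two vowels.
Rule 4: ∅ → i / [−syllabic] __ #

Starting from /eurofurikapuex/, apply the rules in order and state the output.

eoroforigabuexi

Rule 1 (pre-rhotic lowering): /u/ is a high vowel immediately before /r/, so it lowers to [o]. /u/ is a high vowel immediately before /r/, so it lowers to [o]. /eurofurikapuex/ → eoroforikapuex.
Rule 2 (nasal place assimilation): no segment meets the environment; /eoroforikapuex/ is unchanged.
Rule 3 (intervocalic voicing): /k/ is a voiceless stop between vowels /i/ and /a/, so it voices to [g]. /p/ is a voiceless stop between vowels /a/ and /u/, so it voices to [b]. /eoroforikapuex/ → eoroforigabuex.
Rule 4 (final i-epenthesis): the form ends in the consonant /x/, so [i] is inserted word-finally. /eoroforigabuex/ → eoroforigabuexi.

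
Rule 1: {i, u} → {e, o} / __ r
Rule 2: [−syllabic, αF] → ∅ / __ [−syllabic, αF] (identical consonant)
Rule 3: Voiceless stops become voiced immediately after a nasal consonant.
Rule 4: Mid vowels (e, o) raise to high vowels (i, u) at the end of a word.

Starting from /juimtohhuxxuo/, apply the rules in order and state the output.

Rule 1 (pre-rhotic lowering): no segment meets the environment; /juimtohhuxxuo/ is unchanged.
Rule 2 (degemination): /hh/ is a geminate; the first /h/ deletes. /xx/ is a geminate; the first /x/ deletes. /juimtohhuxxuo/ → juimtohuxuo.
Rule 3 (post-nasal voicing): /t/ is a voiceless stop immediately after the nasal /m/, so it voices to [d]. /juimtohuxuo/ → juimdohuxuo.
Rule 4 (final vowel raising): /o/ is a mid vowel in word-final position, so it raises to [u]. /juimdohuxuo/ → juimdohuxuu.

juimdohuxuu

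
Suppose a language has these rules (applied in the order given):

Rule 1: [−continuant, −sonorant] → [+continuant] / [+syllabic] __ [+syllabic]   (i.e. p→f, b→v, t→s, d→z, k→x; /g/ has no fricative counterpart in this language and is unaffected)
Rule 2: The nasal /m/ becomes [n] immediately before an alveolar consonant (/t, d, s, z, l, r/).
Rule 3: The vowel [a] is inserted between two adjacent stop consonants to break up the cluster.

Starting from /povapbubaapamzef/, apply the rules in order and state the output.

povapabuvaafanzef

Rule 1 (intervocalic spirantization): /b/ is a stop between vowels /u/ and /a/, so it spirantizes to the fricative [v]. /p/ is a stop between vowels /a/ and /a/, so it spirantizes to the fricative [f]. /povapbubaapamzef/ → povapbuvaafamzef.
Rule 2 (nasal place assimilation): /m/ precedes the alveolar consonant /z/, so it assimilates in place to [n]. /povapbuvaafamzef/ → povapbuvaafanzef.
Rule 3 (stop-cluster a-epenthesis): /p/ and /b/ form a stop–stop cluster, so [a] is inserted between them. /povapbuvaafanzef/ → povapabuvaafanzef.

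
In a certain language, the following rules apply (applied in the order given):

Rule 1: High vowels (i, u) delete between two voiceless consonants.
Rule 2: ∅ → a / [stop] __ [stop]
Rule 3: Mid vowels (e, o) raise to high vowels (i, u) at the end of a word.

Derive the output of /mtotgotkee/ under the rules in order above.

Rule 1 (high vowel syncope): no segment meets the environment; /mtotgotkee/ is unchanged.
Rule 2 (stop-cluster a-epenthesis): /t/ and /g/ form a stop–stop cluster, so [a] is inserted between them. /t/ and /k/ form a stop–stop cluster, so [a] is inserted between them. /mtotgotkee/ → mtotagotakee.
Rule 3 (final vowel raising): /e/ is a mid vowel in word-final position, so it raises to [i]. /mtotagotakee/ → mtotagotakei.

mtotagotakei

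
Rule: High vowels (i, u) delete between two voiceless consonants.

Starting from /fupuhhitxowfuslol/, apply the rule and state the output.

fphhtxowfslol

/u/ is a high vowel flanked by voiceless consonants /f/ and /p/, so it deletes.
/u/ is a high vowel flanked by voiceless consonants /p/ and /h/, so it deletes.
/i/ is a high vowel flanked by voiceless consonants /h/ and /t/, so it deletes.
/u/ is a high vowel flanked by voiceless consonants /f/ and /s/, so it deletes.
Surface form: [fphhtxowfslol].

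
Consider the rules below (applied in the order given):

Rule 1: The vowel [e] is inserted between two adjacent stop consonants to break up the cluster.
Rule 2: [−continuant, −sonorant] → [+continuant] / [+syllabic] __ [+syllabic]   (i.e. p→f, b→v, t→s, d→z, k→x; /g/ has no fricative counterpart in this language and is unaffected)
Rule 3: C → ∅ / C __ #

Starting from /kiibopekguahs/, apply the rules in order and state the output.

Rule 1 (stop-cluster e-epenthesis): /k/ and /g/ form a stop–stop cluster, so [e] is inserted between them. /kiibopekguahs/ → kiibopekeguahs.
Rule 2 (intervocalic spirantization): /b/ is a stop between vowels /i/ and /o/, so it spirantizes to the fricative [v]. /p/ is a stop between vowels /o/ and /e/, so it spirantizes to the fricative [f]. /k/ is a stop between vowels /e/ and /e/, so it spirantizes to the fricative [x]. /kiibopekeguahs/ → kiivofexeguahs.
Rule 3 (final cluster simplification): /s/ is the second consonant of a word-final cluster /hs/, so it deletes. /kiivofexeguahs/ → kiivofexeguah.

kiivofexeguah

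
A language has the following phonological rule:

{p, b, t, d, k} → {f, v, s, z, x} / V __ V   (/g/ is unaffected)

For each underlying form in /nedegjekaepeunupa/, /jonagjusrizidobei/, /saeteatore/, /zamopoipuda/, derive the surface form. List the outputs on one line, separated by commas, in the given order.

/nedegjekaepeunupa/: /d/ is a stop between vowels /e/ and /e/, so it spirantizes to the fricative [z]. /k/ is a stop between vowels /e/ and /a/, so it spirantizes to the fricative [x]. /p/ is a stop between vowels /e/ and /e/, so it spirantizes to the fricative [f]. /p/ is a stop between vowels /u/ and /a/, so it spirantizes to the fricative [f]. → [nezegjexaefeunufa].
/jonagjusrizidobei/: /d/ is a stop between vowels /i/ and /o/, so it spirantizes to the fricative [z]. /b/ is a stop between vowels /o/ and /e/, so it spirantizes to the fricative [v]. → [jonagjusrizizovei].
/saeteatore/: /t/ is a stop between vowels /e/ and /e/, so it spirantizes to the fricative [s]. /t/ is a stop between vowels /a/ and /o/, so it spirantizes to the fricative [s]. → [saeseasore].
/zamopoipuda/: /p/ is a stop between vowels /o/ and /o/, so it spirantizes to the fricative [f]. /p/ is a stop between vowels /i/ and /u/, so it spirantizes to the fricative [f]. /d/ is a stop between vowels /u/ and /a/, so it spirantizes to the fricative [z]. → [zamofoifuza].

nezegjexaefeunufa, jonagjusrizizovei, saeseasore, zamofoifuza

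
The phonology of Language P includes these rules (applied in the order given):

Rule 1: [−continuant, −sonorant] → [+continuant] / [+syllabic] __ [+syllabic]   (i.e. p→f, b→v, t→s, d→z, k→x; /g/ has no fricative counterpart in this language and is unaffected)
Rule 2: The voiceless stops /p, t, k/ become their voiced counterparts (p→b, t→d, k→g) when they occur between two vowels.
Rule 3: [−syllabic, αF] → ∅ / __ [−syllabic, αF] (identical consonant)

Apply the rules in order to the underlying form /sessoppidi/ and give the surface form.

sesopizi

Rule 1 (intervocalic spirantization): /d/ is a stop between vowels /i/ and /i/, so it spirantizes to the fricative [z]. /sessoppidi/ → sessoppizi.
Rule 2 (intervocalic voicing): no segment meets the environment; /sessoppizi/ is unchanged.
Rule 3 (degemination): /ss/ is a geminate; the first /s/ deletes. /pp/ is a geminate; the first /p/ deletes. /sessoppizi/ → sesopizi.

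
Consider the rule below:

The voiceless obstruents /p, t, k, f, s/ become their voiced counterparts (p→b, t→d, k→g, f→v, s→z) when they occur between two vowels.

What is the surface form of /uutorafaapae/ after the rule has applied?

/t/ is a voiceless obstruent between vowels /u/ and /o/, so it voices to [d].
/f/ is a voiceless obstruent between vowels /a/ and /a/, so it voices to [v].
/p/ is a voiceless obstruent between vowels /a/ and /a/, so it voices to [b].
Surface form: [uudoravaabae].

uudoravaabae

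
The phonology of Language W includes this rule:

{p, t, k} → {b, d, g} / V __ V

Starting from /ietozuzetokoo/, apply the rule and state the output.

iedozuzedogoo

/t/ is a voiceless stop between vowels /e/ and /o/, so it voices to [d].
/t/ is a voiceless stop between vowels /e/ and /o/, so it voices to [d].
/k/ is a voiceless stop between vowels /o/ and /o/, so it voices to [g].
Surface form: [iedozuzedogoo].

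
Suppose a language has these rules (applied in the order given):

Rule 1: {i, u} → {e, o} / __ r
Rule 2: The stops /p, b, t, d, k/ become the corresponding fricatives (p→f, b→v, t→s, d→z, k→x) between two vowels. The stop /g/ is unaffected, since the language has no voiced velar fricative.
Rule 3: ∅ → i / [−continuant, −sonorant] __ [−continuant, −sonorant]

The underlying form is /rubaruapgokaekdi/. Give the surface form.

Rule 1 (pre-rhotic lowering): no segment meets the environment; /rubaruapgokaekdi/ is unchanged.
Rule 2 (intervocalic spirantization): /b/ is a stop between vowels /u/ and /a/, so it spirantizes to the fricative [v]. /k/ is a stop between vowels /o/ and /a/, so it spirantizes to the fricative [x]. /rubaruapgokaekdi/ → ruvaruapgoxaekdi.
Rule 3 (stop-cluster i-epenthesis): /p/ and /g/ form a stop–stop cluster, so [i] is inserted between them. /k/ and /d/ form a stop–stop cluster, so [i] is inserted between them. /ruvaruapgoxaekdi/ → ruvaruapigoxaekidi.

ruvaruapigoxaekidi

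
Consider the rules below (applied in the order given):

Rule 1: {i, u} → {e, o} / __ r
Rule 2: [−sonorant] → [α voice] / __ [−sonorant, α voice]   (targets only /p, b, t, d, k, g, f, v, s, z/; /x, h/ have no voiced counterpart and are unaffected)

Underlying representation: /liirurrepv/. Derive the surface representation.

lierorrebv

Rule 1 (pre-rhotic lowering): /i/ is a high vowel immediately before /r/, so it lowers to [e]. /u/ is a high vowel immediately before /r/, so it lowers to [o]. /liirurrepv/ → lierorrepv.
Rule 2 (regressive voicing assimilation): /p/ precedes the voiced obstruent /v/, so it voices to [b] by assimilation. /lierorrepv/ → lierorrebv.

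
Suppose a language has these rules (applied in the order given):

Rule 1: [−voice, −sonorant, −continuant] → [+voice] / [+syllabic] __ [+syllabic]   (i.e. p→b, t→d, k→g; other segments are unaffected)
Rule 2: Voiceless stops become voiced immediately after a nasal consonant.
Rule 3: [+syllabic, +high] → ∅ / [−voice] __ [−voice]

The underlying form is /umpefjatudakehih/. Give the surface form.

Rule 1 (intervocalic voicing): /t/ is a voiceless stop between vowels /a/ and /u/, so it voices to [d]. /k/ is a voiceless stop between vowels /a/ and /e/, so it voices to [g]. /umpefjatudakehih/ → umpefjadudagehih.
Rule 2 (post-nasal voicing): /p/ is a voiceless stop immediately after the nasal /m/, so it voices to [b]. /umpefjadudagehih/ → umbefjadudagehih.
Rule 3 (high vowel syncope): /i/ is a high vowel flanked by voiceless consonants /h/ and /h/, so it deletes. /umbefjadudagehih/ → umbefjadudagehh.

umbefjadudagehh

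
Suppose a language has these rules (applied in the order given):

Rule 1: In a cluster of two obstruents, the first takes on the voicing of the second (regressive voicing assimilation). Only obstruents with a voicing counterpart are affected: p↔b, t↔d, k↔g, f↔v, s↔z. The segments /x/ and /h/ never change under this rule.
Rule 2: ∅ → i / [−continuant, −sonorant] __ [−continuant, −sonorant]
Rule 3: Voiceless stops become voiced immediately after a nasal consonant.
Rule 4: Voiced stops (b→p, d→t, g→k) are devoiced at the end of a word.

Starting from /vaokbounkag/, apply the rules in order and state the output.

Rule 1 (regressive voicing assimilation): /k/ precedes the voiced obstruent /b/, so it voices to [g] by assimilation. /vaokbounkag/ → vaogbounkag.
Rule 2 (stop-cluster i-epenthesis): /g/ and /b/ form a stop–stop cluster, so [i] is inserted between them. /vaogbounkag/ → vaogibounkag.
Rule 3 (post-nasal voicing): /k/ is a voiceless stop immediately after the nasal /n/, so it voices to [g]. /vaogibounkag/ → vaogiboungag.
Rule 4 (final devoicing): /g/ is a voiced stop in word-final position, so it devoices to [k]. /vaogiboungag/ → vaogiboungak.

vaogiboungak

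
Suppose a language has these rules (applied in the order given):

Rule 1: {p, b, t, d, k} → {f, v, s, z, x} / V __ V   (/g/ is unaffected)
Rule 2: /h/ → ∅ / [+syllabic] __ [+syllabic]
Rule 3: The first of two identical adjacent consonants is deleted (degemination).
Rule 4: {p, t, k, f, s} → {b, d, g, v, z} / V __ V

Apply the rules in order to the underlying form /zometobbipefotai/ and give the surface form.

Rule 1 (intervocalic spirantization): /t/ is a stop between vowels /e/ and /o/, so it spirantizes to the fricative [s]. /p/ is a stop between vowels /i/ and /e/, so it spirantizes to the fricative [f]. /t/ is a stop between vowels /o/ and /a/, so it spirantizes to the fricative [s]. /zometobbipefotai/ → zomesobbifefosai.
Rule 2 (intervocalic h-deletion): no segment meets the environment; /zomesobbifefosai/ is unchanged.
Rule 3 (degemination): /bb/ is a geminate; the first /b/ deletes. /zomesobbifefosai/ → zomesobifefosai.
Rule 4 (intervocalic voicing): /s/ is a voiceless obstruent between vowels /e/ and /o/, so it voices to [z]. /f/ is a voiceless obstruent between vowels /i/ and /e/, so it voices to [v]. /f/ is a voiceless obstruent between vowels /e/ and /o/, so it voices to [v]. /s/ is a voiceless obstruent between vowels /o/ and /a/, so it voices to [z]. /zomesobifefosai/ → zomezobivevozai.

zomezobivevozai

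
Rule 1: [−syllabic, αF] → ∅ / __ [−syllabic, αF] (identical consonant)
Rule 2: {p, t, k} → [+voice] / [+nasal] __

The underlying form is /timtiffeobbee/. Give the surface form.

Rule 1 (degemination): /ff/ is a geminate; the first /f/ deletes. /bb/ is a geminate; the first /b/ deletes. /timtiffeobbee/ → timtifeobee.
Rule 2 (post-nasal voicing): /t/ is a voiceless stop immediately after the nasal /m/, so it voices to [d]. /timtifeobee/ → timdifeobee.

timdifeobee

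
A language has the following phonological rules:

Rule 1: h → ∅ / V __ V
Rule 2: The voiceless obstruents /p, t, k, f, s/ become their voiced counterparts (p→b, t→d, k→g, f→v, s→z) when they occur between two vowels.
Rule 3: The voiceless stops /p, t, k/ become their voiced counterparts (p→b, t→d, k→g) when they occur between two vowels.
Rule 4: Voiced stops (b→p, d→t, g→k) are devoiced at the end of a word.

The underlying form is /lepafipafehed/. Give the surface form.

lebavibaveet

Rule 1 (intervocalic h-deletion): /h/ occurs between vowels /e/ and /e/, so it deletes. /lepafipafehed/ → lepafipafeed.
Rule 2 (intervocalic voicing): /p/ is a voiceless obstruent between vowels /e/ and /a/, so it voices to [b]. /f/ is a voiceless obstruent between vowels /a/ and /i/, so it voices to [v]. /p/ is a voiceless obstruent between vowels /i/ and /a/, so it voices to [b]. /f/ is a voiceless obstruent between vowels /a/ and /e/, so it voices to [v]. /lepafipafeed/ → lebavibaveed.
Rule 3 (intervocalic voicing): no segment meets the environment; /lebavibaveed/ is unchanged.
Rule 4 (final devoicing): /d/ is a voiced stop in word-final position, so it devoices to [t]. /lebavibaveed/ → lebavibaveet.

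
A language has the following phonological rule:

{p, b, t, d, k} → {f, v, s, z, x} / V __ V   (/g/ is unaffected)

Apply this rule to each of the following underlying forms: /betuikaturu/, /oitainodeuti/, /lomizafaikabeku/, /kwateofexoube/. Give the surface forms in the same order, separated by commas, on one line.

besuixasuru, oisainozeusi, lomizafaixavexu, kwaseofexouve

/betuikaturu/: /t/ is a stop between vowels /e/ and /u/, so it spirantizes to the fricative [s]. /k/ is a stop between vowels /i/ and /a/, so it spirantizes to the fricative [x]. /t/ is a stop between vowels /a/ and /u/, so it spirantizes to the fricative [s]. → [besuixasuru].
/oitainodeuti/: /t/ is a stop between vowels /i/ and /a/, so it spirantizes to the fricative [s]. /d/ is a stop between vowels /o/ and /e/, so it spirantizes to the fricative [z]. /t/ is a stop between vowels /u/ and /i/, so it spirantizes to the fricative [s]. → [oisainozeusi].
/lomizafaikabeku/: /k/ is a stop between vowels /i/ and /a/, so it spirantizes to the fricative [x]. /b/ is a stop between vowels /a/ and /e/, so it spirantizes to the fricative [v]. /k/ is a stop between vowels /e/ and /u/, so it spirantizes to the fricative [x]. → [lomizafaixavexu].
/kwateofexoube/: /t/ is a stop between vowels /a/ and /e/, so it spirantizes to the fricative [s]. /b/ is a stop between vowels /u/ and /e/, so it spirantizes to the fricative [v]. → [kwaseofexouve].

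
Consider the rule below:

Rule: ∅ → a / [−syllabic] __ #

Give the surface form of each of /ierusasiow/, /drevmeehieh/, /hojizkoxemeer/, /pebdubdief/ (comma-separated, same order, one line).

ierusasiowa, drevmeehieha, hojizkoxemeera, pebdubdiefa

/ierusasiow/: the form ends in the consonant /w/, so [a] is inserted word-finally. → [ierusasiowa].
/drevmeehieh/: the form ends in the consonant /h/, so [a] is inserted word-finally. → [drevmeehieha].
/hojizkoxemeer/: the form ends in the consonant /r/, so [a] is inserted word-finally. → [hojizkoxemeera].
/pebdubdief/: the form ends in the consonant /f/, so [a] is inserted word-finally. → [pebdubdiefa].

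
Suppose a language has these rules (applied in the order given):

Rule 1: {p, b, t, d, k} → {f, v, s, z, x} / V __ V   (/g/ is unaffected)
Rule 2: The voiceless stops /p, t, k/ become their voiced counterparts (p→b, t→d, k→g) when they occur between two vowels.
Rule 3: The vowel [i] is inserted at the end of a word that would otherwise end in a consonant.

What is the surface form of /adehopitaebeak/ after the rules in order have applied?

Rule 1 (intervocalic spirantization): /d/ is a stop between vowels /a/ and /e/, so it spirantizes to the fricative [z]. /p/ is a stop between vowels /o/ and /i/, so it spirantizes to the fricative [f]. /t/ is a stop between vowels /i/ and /a/, so it spirantizes to the fricative [s]. /b/ is a stop between vowels /e/ and /e/, so it spirantizes to the fricative [v]. /adehopitaebeak/ → azehofisaeveak.
Rule 2 (intervocalic voicing): no segment meets the environment; /azehofisaeveak/ is unchanged.
Rule 3 (final i-epenthesis): the form ends in the consonant /k/, so [i] is inserted word-finally. /azehofisaeveak/ → azehofisaeveaki.

azehofisaeveaki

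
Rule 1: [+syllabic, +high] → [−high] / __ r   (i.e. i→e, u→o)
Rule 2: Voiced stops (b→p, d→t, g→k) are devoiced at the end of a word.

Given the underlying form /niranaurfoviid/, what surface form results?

Rule 1 (pre-rhotic lowering): /i/ is a high vowel immediately before /r/, so it lowers to [e]. /u/ is a high vowel immediately before /r/, so it lowers to [o]. /niranaurfoviid/ → neranaorfoviid.
Rule 2 (final devoicing): /d/ is a voiced stop in word-final position, so it devoices to [t]. /neranaorfoviid/ → neranaorfoviit.

neranaorfoviit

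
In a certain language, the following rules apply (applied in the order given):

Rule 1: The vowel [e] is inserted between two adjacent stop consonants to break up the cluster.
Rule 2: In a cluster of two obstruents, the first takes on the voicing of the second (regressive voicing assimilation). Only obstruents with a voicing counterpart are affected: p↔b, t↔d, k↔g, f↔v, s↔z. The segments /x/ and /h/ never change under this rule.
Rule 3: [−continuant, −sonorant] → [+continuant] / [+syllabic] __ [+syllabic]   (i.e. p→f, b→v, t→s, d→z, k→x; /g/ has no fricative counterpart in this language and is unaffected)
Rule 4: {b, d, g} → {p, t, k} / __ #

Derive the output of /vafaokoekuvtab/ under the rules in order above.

Rule 1 (stop-cluster e-epenthesis): no segment meets the environment; /vafaokoekuvtab/ is unchanged.
Rule 2 (regressive voicing assimilation): /v/ precedes the voiceless obstruent /t/, so it devoices to [f] by assimilation. /vafaokoekuvtab/ → vafaokoekuftab.
Rule 3 (intervocalic spirantization): /k/ is a stop between vowels /o/ and /o/, so it spirantizes to the fricative [x]. /k/ is a stop between vowels /e/ and /u/, so it spirantizes to the fricative [x]. /vafaokoekuftab/ → vafaoxoexuftab.
Rule 4 (final devoicing): /b/ is a voiced stop in word-final position, so it devoices to [p]. /vafaoxoexuftab/ → vafaoxoexuftap.

vafaoxoexuftap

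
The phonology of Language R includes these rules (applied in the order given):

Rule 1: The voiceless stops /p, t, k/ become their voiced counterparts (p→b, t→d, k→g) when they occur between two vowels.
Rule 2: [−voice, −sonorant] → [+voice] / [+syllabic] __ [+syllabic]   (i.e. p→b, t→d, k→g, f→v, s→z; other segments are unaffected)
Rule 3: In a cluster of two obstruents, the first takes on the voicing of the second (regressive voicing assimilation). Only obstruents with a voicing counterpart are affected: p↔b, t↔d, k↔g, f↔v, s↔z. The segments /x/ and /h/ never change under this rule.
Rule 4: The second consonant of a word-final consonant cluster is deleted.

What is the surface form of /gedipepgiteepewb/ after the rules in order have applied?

gedibebgideebew

Rule 1 (intervocalic voicing): /p/ is a voiceless stop between vowels /i/ and /e/, so it voices to [b]. /t/ is a voiceless stop between vowels /i/ and /e/, so it voices to [d]. /p/ is a voiceless stop between vowels /e/ and /e/, so it voices to [b]. /gedipepgiteepewb/ → gedibepgideebewb.
Rule 2 (intervocalic voicing): no segment meets the environment; /gedibepgideebewb/ is unchanged.
Rule 3 (regressive voicing assimilation): /p/ precedes the voiced obstruent /g/, so it voices to [b] by assimilation. /gedibepgideebewb/ → gedibebgideebewb.
Rule 4 (final cluster simplification): /b/ is the second consonant of a word-final cluster /wb/, so it deletes. /gedibebgideebewb/ → gedibebgideebew.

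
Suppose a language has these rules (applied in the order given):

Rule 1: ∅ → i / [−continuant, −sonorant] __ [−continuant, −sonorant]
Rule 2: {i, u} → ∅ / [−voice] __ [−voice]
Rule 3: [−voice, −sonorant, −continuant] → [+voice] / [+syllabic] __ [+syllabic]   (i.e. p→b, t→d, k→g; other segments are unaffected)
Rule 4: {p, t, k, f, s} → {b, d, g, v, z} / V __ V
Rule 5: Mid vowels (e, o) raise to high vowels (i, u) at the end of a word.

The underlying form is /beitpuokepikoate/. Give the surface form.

beitpuogepkoadi

Rule 1 (stop-cluster i-epenthesis): /t/ and /p/ form a stop–stop cluster, so [i] is inserted between them. /beitpuokepikoate/ → beitipuokepikoate.
Rule 2 (high vowel syncope): /i/ is a high vowel flanked by voiceless consonants /t/ and /p/, so it deletes. /i/ is a high vowel flanked by voiceless consonants /p/ and /k/, so it deletes. /beitipuokepikoate/ → beitpuokepkoate.
Rule 3 (intervocalic voicing): /k/ is a voiceless stop between vowels /o/ and /e/, so it voices to [g]. /t/ is a voiceless stop between vowels /a/ and /e/, so it voices to [d]. /beitpuokepkoate/ → beitpuogepkoade.
Rule 4 (intervocalic voicing): no segment meets the environment; /beitpuogepkoade/ is unchanged.
Rule 5 (final vowel raising): /e/ is a mid vowel in word-final position, so it raises to [i]. /beitpuogepkoade/ → beitpuogepkoadi.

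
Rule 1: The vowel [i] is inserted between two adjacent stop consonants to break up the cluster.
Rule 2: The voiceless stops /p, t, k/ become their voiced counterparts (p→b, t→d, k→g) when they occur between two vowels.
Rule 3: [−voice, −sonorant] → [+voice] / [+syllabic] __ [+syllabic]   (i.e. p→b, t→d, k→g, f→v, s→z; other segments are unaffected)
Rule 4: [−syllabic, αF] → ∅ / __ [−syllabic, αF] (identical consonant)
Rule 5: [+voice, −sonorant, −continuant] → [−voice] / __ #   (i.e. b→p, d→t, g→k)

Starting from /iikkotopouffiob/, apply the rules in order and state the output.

Rule 1 (stop-cluster i-epenthesis): /k/ and /k/ form a stop–stop cluster, so [i] is inserted between them. /iikkotopouffiob/ → iikikotopouffiob.
Rule 2 (intervocalic voicing): /k/ is a voiceless stop between vowels /i/ and /i/, so it voices to [g]. /k/ is a voiceless stop between vowels /i/ and /o/, so it voices to [g]. /t/ is a voiceless stop between vowels /o/ and /o/, so it voices to [d]. /p/ is a voiceless stop between vowels /o/ and /o/, so it voices to [b]. /iikikotopouffiob/ → iigigodobouffiob.
Rule 3 (intervocalic voicing): no segment meets the environment; /iigigodobouffiob/ is unchanged.
Rule 4 (degemination): /ff/ is a geminate; the first /f/ deletes. /iigigodobouffiob/ → iigigodoboufiob.
Rule 5 (final devoicing): /b/ is a voiced stop in word-final position, so it devoices to [p]. /iigigodoboufiob/ → iigigodoboufiop.

iigigodoboufiop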